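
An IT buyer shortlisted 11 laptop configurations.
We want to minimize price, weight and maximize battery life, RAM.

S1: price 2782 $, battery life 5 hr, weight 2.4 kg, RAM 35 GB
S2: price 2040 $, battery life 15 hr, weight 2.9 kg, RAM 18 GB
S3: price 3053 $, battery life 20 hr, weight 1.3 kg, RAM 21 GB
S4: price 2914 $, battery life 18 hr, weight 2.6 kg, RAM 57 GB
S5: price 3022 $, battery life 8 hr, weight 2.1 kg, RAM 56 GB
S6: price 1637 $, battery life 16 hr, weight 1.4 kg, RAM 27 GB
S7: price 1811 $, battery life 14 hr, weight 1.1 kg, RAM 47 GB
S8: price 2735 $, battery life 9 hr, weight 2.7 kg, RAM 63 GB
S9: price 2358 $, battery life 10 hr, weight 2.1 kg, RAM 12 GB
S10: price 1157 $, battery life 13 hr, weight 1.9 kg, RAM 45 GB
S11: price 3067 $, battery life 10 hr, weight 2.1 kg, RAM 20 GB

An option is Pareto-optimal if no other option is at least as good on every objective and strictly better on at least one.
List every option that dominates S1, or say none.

S7: price 1811≤2782, battery life 14≥5, weight 1.1≤2.4, RAM 47≥35 — dominates S1.
S10: price 1157≤2782, battery life 13≥5, weight 1.9≤2.4, RAM 45≥35 — dominates S1.
Others (S2, S3, S4, S5, S6, S8, S9, S11) are each worse than S1 on at least one objective.

S7, S10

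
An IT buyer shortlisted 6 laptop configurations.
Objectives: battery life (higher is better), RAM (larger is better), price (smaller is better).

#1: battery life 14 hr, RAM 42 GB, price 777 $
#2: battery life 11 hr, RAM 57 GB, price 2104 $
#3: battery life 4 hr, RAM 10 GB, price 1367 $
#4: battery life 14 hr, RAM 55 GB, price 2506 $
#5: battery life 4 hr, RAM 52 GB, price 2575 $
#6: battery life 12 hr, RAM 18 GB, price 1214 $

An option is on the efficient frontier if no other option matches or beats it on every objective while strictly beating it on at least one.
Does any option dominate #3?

Yes

#1 vs #3: battery life 14≥4, RAM 42≥10, price 777≤1367 — #1 is at least as good on every objective and strictly better on at least one, so #1 dominates #3.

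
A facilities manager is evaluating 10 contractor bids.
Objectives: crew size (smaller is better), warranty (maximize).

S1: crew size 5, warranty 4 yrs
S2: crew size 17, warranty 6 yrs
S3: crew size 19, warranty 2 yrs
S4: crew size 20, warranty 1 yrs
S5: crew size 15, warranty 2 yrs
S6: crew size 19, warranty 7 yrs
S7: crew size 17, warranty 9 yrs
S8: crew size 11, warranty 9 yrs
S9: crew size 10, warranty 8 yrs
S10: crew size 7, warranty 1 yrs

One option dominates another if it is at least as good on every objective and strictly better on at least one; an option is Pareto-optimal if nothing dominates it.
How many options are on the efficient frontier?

S1: not dominated (best crew size).
S2: dominated by S7 (crew size 17≤17, warranty 9≥6).
S3: dominated by S1 (crew size 5≤19, warranty 4≥2).
S4: dominated by S1 (crew size 5≤20, warranty 4≥1).
S5: dominated by S1 (crew size 5≤15, warranty 4≥2).
S6: dominated by S7 (crew size 17≤19, warranty 9≥7).
S7: dominated by S8 (crew size 11≤17, warranty 9≥9).
S8: not dominated.
S9: not dominated.
S10: dominated by S1 (crew size 5≤7, warranty 4≥1).
Pareto-optimal: S1, S8, S9 → 3.

3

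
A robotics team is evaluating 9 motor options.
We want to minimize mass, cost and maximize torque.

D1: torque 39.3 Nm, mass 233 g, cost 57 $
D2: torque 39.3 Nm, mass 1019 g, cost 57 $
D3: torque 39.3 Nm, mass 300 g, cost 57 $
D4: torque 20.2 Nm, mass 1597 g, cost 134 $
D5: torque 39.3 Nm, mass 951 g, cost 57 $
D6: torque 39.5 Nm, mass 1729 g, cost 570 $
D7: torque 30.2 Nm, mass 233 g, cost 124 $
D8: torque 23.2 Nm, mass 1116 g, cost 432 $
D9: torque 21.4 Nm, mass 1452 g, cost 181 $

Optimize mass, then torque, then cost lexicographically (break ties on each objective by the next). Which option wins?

D1

First minimize mass: best is 233, kept {D1, D7}.
Then maximize torque: best is 39.3, kept {D1}.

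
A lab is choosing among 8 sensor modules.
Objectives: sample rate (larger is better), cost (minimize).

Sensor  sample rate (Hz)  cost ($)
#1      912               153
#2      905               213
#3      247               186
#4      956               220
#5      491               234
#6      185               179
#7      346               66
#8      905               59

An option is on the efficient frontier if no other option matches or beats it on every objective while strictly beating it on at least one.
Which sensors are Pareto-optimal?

#1: not dominated.
#2: dominated by #1 (sample rate 912≥905, cost 153≤213).
#3: dominated by #1 (sample rate 912≥247, cost 153≤186).
#4: not dominated (best sample rate).
#5: dominated by #1 (sample rate 912≥491, cost 153≤234).
#6: dominated by #1 (sample rate 912≥185, cost 153≤179).
#7: dominated by #8 (sample rate 905≥346, cost 59≤66).
#8: not dominated (best cost).

#1, #4, #8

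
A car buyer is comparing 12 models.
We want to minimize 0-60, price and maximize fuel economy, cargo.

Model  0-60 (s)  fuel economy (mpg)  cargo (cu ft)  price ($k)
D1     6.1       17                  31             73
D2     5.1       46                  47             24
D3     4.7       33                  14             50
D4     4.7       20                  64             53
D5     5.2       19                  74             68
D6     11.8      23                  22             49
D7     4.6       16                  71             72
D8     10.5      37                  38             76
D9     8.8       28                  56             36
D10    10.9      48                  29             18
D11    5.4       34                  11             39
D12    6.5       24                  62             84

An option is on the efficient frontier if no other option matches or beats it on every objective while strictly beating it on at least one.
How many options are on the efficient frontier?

8

D1: dominated by D2 (0-60 5.1≤6.1, fuel economy 46≥17, cargo 47≥31, price 24≤73).
D2: not dominated.
D3: not dominated.
D4: not dominated.
D5: not dominated (best cargo).
D6: dominated by D2 (0-60 5.1≤11.8, fuel economy 46≥23, cargo 47≥22, price 24≤49).
D7: not dominated (best 0-60).
D8: dominated by D2 (0-60 5.1≤10.5, fuel economy 46≥37, cargo 47≥38, price 24≤76).
D9: not dominated.
D10: not dominated (best fuel economy).
D11: dominated by D2 (0-60 5.1≤5.4, fuel economy 46≥34, cargo 47≥11, price 24≤39).
D12: not dominated.
Pareto-optimal: D2, D3, D4, D5, D7, D9, D10, D12 → 8.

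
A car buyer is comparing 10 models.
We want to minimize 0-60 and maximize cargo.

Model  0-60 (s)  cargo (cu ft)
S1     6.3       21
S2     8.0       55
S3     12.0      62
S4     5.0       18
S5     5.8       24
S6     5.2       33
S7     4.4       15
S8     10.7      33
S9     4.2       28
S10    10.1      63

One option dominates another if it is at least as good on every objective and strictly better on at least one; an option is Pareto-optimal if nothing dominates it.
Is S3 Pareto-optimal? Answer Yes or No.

No

S10 vs S3: 0-60 10.1≤12.0, cargo 63≥62 — S10 is at least as good on every objective and strictly better on at least one, so S10 dominates S3.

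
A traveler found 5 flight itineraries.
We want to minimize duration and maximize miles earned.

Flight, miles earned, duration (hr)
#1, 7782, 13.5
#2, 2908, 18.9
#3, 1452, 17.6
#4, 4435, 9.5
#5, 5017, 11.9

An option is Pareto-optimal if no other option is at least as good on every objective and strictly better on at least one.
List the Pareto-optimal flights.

#1, #4, #5

#1: not dominated (best miles earned).
#2: dominated by #1 (miles earned 7782≥2908, duration 13.5≤18.9).
#3: dominated by #1 (miles earned 7782≥1452, duration 13.5≤17.6).
#4: not dominated (best duration).
#5: not dominated.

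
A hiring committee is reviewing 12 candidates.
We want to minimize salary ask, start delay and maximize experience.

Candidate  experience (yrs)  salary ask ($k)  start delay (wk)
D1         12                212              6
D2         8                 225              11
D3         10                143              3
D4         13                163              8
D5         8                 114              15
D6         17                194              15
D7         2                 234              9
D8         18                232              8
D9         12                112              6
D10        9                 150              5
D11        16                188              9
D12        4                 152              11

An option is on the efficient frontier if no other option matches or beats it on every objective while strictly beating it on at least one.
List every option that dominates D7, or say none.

D1, D3, D4, D8, D9, D10, D11

D1: experience 12≥2, salary ask 212≤234, start delay 6≤9 — dominates D7.
D3: experience 10≥2, salary ask 143≤234, start delay 3≤9 — dominates D7.
D4: experience 13≥2, salary ask 163≤234, start delay 8≤9 — dominates D7.
D8: experience 18≥2, salary ask 232≤234, start delay 8≤9 — dominates D7.
D9: experience 12≥2, salary ask 112≤234, start delay 6≤9 — dominates D7.
D10: experience 9≥2, salary ask 150≤234, start delay 5≤9 — dominates D7.
D11: experience 16≥2, salary ask 188≤234, start delay 9≤9 — dominates D7.
Others (D2, D5, D6, D12) are each worse than D7 on at least one objective.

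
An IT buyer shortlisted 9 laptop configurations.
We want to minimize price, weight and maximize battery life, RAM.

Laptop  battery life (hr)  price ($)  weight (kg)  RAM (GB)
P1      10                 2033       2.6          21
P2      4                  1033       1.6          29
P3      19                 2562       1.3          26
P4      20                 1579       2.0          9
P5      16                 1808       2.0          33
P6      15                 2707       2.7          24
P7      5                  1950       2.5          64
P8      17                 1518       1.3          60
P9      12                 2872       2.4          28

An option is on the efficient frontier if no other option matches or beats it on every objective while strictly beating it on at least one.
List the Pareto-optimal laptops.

P1: dominated by P5 (battery life 16≥10, price 1808≤2033, weight 2.0≤2.6, RAM 33≥21).
P2: not dominated (best price).
P3: not dominated.
P4: not dominated (best battery life).
P5: dominated by P8 (battery life 17≥16, price 1518≤1808, weight 1.3≤2.0, RAM 60≥33).
P6: dominated by P3 (battery life 19≥15, price 2562≤2707, weight 1.3≤2.7, RAM 26≥24).
P7: not dominated (best RAM).
P8: not dominated.
P9: dominated by P5 (battery life 16≥12, price 1808≤2872, weight 2.0≤2.4, RAM 33≥28).

P2, P3, P4, P7, P8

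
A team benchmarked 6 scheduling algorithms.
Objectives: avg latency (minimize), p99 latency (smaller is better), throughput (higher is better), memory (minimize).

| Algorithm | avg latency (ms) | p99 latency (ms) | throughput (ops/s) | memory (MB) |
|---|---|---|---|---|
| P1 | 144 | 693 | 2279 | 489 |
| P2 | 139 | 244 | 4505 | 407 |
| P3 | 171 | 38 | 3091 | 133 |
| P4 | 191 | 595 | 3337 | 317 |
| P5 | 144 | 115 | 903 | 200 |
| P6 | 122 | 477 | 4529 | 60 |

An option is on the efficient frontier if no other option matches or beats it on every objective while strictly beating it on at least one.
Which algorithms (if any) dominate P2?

P1: worse on avg latency (144 vs 139).
P3: worse on avg latency (171 vs 139).
P4: worse on avg latency (191 vs 139).
P5: worse on avg latency (144 vs 139).
P6: worse on p99 latency (477 vs 244).
No option dominates P2.

none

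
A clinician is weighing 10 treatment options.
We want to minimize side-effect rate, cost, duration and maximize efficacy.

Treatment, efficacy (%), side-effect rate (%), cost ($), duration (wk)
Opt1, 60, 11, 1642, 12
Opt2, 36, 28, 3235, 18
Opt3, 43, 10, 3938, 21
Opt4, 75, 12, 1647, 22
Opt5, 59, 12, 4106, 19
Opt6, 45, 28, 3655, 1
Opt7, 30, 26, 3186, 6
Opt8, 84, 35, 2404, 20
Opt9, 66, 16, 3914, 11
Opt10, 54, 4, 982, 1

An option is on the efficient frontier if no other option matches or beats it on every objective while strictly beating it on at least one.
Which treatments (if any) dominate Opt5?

Opt1

Opt1: efficacy 60≥59, side-effect rate 11≤12, cost 1642≤4106, duration 12≤19 — dominates Opt5.
Others (Opt2, Opt3, Opt4, Opt6, Opt7, Opt8, Opt9, Opt10) are each worse than Opt5 on at least one objective.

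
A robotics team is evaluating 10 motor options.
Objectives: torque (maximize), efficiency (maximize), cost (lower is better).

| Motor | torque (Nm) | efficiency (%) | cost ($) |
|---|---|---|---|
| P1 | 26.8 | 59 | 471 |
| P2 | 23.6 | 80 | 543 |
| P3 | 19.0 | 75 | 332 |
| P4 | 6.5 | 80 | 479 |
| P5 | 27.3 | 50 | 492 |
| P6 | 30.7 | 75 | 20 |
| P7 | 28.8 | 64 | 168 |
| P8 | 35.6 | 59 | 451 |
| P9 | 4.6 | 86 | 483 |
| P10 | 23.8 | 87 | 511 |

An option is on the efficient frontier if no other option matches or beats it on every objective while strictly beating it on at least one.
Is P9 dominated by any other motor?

No

P1: worse on efficiency (59 vs 86).
P2: worse on efficiency (80 vs 86).
P3: worse on efficiency (75 vs 86).
P4: worse on efficiency (80 vs 86).
P5: worse on efficiency (50 vs 86).
P6: worse on efficiency (75 vs 86).
P7: worse on efficiency (64 vs 86).
P8: worse on efficiency (59 vs 86).
P10: worse on cost (511 vs 483).
No option is at least as good as P9 on every objective and strictly better on one.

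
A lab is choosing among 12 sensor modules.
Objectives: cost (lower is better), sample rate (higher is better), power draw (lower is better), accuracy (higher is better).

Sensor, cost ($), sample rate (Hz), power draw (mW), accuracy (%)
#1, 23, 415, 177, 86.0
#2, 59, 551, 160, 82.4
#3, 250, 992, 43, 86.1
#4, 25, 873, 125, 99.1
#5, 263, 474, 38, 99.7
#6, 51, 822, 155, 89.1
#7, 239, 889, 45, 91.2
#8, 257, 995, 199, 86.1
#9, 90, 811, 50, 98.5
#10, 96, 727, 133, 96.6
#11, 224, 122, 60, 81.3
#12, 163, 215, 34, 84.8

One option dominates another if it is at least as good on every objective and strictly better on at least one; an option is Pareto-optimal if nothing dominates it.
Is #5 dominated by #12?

#12 vs #5: #12 is worse on sample rate (215 vs 474), so it does not dominate #5.

No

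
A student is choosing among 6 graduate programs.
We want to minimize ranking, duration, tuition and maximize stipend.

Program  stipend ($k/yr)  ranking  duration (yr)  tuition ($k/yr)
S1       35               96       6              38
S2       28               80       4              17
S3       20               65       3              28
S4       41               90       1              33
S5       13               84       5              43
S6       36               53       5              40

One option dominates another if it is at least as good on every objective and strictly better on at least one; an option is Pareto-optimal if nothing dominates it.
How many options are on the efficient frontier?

4

S1: dominated by S4 (stipend 41≥35, ranking 90≤96, duration 1≤6, tuition 33≤38).
S2: not dominated (best tuition).
S3: not dominated.
S4: not dominated (best stipend).
S5: dominated by S2 (stipend 28≥13, ranking 80≤84, duration 4≤5, tuition 17≤43).
S6: not dominated (best ranking).
Pareto-optimal: S2, S3, S4, S6 → 4.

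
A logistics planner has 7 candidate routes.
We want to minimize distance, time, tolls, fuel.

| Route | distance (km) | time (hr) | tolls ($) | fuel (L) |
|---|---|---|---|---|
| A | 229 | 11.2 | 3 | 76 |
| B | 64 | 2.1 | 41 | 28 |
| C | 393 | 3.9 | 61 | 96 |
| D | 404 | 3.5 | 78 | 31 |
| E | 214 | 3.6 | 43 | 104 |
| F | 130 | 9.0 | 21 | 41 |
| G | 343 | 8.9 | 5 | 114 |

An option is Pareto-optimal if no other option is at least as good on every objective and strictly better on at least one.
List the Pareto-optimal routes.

A, B, F, G

A: not dominated (best tolls).
B: not dominated (best distance).
C: dominated by B (distance 64≤393, time 2.1≤3.9, tolls 41≤61, fuel 28≤96).
D: dominated by B (distance 64≤404, time 2.1≤3.5, tolls 41≤78, fuel 28≤31).
E: dominated by B (distance 64≤214, time 2.1≤3.6, tolls 41≤43, fuel 28≤104).
F: not dominated.
G: not dominated.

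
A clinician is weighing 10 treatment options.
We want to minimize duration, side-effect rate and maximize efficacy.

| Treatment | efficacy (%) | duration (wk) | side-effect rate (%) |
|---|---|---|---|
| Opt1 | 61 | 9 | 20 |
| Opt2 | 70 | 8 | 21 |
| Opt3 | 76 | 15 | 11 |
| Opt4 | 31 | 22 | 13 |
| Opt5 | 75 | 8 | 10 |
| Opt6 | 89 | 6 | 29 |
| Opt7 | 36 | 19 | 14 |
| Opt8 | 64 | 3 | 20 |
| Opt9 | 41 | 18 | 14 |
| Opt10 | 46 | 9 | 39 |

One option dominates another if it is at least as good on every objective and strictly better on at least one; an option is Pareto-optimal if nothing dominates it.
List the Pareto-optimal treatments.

Opt1: dominated by Opt5 (efficacy 75≥61, duration 8≤9, side-effect rate 10≤20).
Opt2: dominated by Opt5 (efficacy 75≥70, duration 8≤8, side-effect rate 10≤21).
Opt3: not dominated.
Opt4: dominated by Opt3 (efficacy 76≥31, duration 15≤22, side-effect rate 11≤13).
Opt5: not dominated (best side-effect rate).
Opt6: not dominated (best efficacy).
Opt7: dominated by Opt3 (efficacy 76≥36, duration 15≤19, side-effect rate 11≤14).
Opt8: not dominated (best duration).
Opt9: dominated by Opt3 (efficacy 76≥41, duration 15≤18, side-effect rate 11≤14).
Opt10: dominated by Opt1 (efficacy 61≥46, duration 9≤9, side-effect rate 20≤39).

Opt3, Opt5, Opt6, Opt8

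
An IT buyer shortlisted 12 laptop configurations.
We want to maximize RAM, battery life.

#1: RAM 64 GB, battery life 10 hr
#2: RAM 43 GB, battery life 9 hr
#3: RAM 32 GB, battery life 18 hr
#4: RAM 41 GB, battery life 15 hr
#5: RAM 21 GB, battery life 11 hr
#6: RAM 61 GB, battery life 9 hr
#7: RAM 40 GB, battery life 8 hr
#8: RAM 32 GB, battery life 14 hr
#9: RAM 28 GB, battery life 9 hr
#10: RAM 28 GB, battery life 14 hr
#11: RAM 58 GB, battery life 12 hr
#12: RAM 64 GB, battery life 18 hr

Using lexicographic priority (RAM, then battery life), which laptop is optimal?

#12

First maximize RAM: best is 64, kept {#1, #12}.
Then maximize battery life: best is 18, kept {#12}.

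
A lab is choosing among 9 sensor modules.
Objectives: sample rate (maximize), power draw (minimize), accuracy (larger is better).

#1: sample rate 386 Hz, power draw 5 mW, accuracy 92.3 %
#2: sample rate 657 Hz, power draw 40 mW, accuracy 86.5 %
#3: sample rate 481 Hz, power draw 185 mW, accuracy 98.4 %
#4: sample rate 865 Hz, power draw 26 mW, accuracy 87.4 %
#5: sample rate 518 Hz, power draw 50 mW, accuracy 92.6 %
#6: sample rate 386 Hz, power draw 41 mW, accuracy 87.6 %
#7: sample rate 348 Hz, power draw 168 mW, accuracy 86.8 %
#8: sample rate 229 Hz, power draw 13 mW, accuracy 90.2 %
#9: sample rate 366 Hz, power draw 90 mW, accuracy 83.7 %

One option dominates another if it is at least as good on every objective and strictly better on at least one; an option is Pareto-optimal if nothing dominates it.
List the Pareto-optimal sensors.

#1, #3, #4, #5

#1: not dominated (best power draw).
#2: dominated by #4 (sample rate 865≥657, power draw 26≤40, accuracy 87.4≥86.5).
#3: not dominated (best accuracy).
#4: not dominated (best sample rate).
#5: not dominated.
#6: dominated by #1 (sample rate 386≥386, power draw 5≤41, accuracy 92.3≥87.6).
#7: dominated by #1 (sample rate 386≥348, power draw 5≤168, accuracy 92.3≥86.8).
#8: dominated by #1 (sample rate 386≥229, power draw 5≤13, accuracy 92.3≥90.2).
#9: dominated by #1 (sample rate 386≥366, power draw 5≤90, accuracy 92.3≥83.7).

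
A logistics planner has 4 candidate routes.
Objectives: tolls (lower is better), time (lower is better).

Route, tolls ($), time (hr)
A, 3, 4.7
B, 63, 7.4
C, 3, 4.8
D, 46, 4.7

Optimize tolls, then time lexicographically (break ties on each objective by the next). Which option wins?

A

First minimize tolls: best is 3, kept {A, C}.
Then minimize time: best is 4.7, kept {A}.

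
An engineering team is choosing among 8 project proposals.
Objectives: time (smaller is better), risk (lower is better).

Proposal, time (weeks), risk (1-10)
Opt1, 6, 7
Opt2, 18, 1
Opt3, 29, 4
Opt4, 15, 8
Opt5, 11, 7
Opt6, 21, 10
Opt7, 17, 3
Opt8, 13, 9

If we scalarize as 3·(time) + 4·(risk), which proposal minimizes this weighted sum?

Opt1: 3·6 + 4·7 = 46
Opt2: 3·18 + 4·1 = 58
Opt3: 3·29 + 4·4 = 103
Opt4: 3·15 + 4·8 = 77
Opt5: 3·11 + 4·7 = 61
Opt6: 3·21 + 4·10 = 103
Opt7: 3·17 + 4·3 = 63
Opt8: 3·13 + 4·9 = 75
Lowest: Opt1 at 46.

Opt1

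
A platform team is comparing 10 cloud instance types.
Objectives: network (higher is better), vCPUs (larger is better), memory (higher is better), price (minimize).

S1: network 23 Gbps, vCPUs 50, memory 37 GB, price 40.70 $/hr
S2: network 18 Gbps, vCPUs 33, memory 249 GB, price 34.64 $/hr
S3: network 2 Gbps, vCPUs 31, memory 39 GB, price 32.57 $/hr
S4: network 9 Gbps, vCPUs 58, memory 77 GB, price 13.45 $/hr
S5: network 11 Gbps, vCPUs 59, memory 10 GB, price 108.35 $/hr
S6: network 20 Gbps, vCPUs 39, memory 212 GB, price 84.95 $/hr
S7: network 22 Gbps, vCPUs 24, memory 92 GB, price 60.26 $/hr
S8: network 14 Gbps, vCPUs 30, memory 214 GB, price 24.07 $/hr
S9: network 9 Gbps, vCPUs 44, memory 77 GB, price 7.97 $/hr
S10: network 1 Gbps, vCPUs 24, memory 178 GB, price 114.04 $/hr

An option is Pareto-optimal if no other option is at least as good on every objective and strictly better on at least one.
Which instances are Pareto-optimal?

S1, S2, S4, S5, S6, S7, S8, S9

S1: not dominated (best network).
S2: not dominated (best memory).
S3: dominated by S4 (network 9≥2, vCPUs 58≥31, memory 77≥39, price 13.45≤32.57).
S4: not dominated.
S5: not dominated (best vCPUs).
S6: not dominated.
S7: not dominated.
S8: not dominated.
S9: not dominated (best price).
S10: dominated by S2 (network 18≥1, vCPUs 33≥24, memory 249≥178, price 34.64≤114.04).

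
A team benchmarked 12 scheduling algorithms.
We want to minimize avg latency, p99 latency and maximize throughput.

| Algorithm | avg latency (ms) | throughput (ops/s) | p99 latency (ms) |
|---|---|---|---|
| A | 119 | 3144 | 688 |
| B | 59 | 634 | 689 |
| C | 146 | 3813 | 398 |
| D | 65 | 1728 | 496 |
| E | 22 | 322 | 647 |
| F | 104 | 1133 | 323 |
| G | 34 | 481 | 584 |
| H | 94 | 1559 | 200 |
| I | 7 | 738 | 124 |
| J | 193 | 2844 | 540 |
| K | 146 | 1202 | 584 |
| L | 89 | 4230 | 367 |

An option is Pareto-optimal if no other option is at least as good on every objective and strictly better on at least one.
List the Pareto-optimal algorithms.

A: dominated by L (avg latency 89≤119, throughput 4230≥3144, p99 latency 367≤688).
B: dominated by I (avg latency 7≤59, throughput 738≥634, p99 latency 124≤689).
C: dominated by L (avg latency 89≤146, throughput 4230≥3813, p99 latency 367≤398).
D: not dominated.
E: dominated by I (avg latency 7≤22, throughput 738≥322, p99 latency 124≤647).
F: dominated by H (avg latency 94≤104, throughput 1559≥1133, p99 latency 200≤323).
G: dominated by I (avg latency 7≤34, throughput 738≥481, p99 latency 124≤584).
H: not dominated.
I: not dominated (best avg latency).
J: dominated by C (avg latency 146≤193, throughput 3813≥2844, p99 latency 398≤540).
K: dominated by C (avg latency 146≤146, throughput 3813≥1202, p99 latency 398≤584).
L: not dominated (best throughput).

D, H, I, L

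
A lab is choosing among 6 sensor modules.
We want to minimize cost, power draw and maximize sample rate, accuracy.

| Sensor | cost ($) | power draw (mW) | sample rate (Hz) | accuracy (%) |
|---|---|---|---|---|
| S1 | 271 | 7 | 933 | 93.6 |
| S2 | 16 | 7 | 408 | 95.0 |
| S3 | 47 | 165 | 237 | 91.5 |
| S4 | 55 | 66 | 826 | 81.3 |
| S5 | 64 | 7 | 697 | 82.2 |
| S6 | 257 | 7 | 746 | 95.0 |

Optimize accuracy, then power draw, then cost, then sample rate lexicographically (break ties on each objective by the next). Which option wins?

S2

First maximize accuracy: best is 95.0, kept {S2, S6}.
Then minimize power draw: best is 7, kept {S2, S6}.
Then minimize cost: best is 16, kept {S2}.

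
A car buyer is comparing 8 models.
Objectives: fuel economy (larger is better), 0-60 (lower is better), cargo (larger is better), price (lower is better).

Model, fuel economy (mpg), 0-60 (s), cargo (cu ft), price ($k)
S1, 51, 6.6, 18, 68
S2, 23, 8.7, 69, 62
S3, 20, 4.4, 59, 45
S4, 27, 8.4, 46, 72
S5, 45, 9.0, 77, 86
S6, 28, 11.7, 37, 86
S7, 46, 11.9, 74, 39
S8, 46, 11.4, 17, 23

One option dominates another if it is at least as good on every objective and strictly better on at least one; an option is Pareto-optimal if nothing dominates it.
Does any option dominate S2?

No

S1: worse on cargo (18 vs 69).
S3: worse on fuel economy (20 vs 23).
S4: worse on cargo (46 vs 69).
S5: worse on 0-60 (9.0 vs 8.7).
S6: worse on 0-60 (11.7 vs 8.7).
S7: worse on 0-60 (11.9 vs 8.7).
S8: worse on 0-60 (11.4 vs 8.7).
No option is at least as good as S2 on every objective and strictly better on one.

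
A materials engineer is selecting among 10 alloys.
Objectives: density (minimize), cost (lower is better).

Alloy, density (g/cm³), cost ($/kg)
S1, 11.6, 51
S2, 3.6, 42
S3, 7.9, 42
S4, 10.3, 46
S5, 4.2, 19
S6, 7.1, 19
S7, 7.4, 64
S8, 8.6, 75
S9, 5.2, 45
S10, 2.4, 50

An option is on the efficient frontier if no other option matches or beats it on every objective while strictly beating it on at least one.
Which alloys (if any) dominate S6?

S5: density 4.2≤7.1, cost 19≤19 — dominates S6.
Others (S1, S2, S3, S4, S7, S8, S9, S10) are each worse than S6 on at least one objective.

S5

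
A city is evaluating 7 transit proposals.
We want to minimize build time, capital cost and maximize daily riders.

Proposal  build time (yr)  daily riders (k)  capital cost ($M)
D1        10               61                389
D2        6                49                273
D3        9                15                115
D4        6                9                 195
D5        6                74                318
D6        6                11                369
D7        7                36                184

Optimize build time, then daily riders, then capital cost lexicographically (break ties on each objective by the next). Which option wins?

D5

First minimize build time: best is 6, kept {D2, D4, D5, D6}.
Then maximize daily riders: best is 74, kept {D5}.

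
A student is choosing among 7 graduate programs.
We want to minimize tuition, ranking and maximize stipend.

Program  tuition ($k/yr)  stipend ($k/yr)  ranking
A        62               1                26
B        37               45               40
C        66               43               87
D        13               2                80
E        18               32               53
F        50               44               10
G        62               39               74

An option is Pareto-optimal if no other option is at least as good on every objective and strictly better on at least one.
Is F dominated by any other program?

No

A: worse on tuition (62 vs 50).
B: worse on ranking (40 vs 10).
C: worse on tuition (66 vs 50).
D: worse on stipend (2 vs 44).
E: worse on stipend (32 vs 44).
G: worse on tuition (62 vs 50).
No option is at least as good as F on every objective and strictly better on one.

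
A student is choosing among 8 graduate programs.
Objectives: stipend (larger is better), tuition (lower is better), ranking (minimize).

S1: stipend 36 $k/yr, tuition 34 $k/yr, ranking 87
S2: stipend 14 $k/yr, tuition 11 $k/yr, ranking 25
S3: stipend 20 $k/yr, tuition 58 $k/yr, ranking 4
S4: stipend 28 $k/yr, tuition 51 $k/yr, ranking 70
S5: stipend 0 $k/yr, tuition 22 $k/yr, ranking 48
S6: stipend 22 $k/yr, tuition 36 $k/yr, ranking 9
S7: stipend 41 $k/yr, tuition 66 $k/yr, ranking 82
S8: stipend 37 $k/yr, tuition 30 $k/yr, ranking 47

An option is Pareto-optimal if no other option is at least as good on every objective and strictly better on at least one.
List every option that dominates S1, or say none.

S8

S8: stipend 37≥36, tuition 30≤34, ranking 47≤87 — dominates S1.
Others (S2, S3, S4, S5, S6, S7) are each worse than S1 on at least one objective.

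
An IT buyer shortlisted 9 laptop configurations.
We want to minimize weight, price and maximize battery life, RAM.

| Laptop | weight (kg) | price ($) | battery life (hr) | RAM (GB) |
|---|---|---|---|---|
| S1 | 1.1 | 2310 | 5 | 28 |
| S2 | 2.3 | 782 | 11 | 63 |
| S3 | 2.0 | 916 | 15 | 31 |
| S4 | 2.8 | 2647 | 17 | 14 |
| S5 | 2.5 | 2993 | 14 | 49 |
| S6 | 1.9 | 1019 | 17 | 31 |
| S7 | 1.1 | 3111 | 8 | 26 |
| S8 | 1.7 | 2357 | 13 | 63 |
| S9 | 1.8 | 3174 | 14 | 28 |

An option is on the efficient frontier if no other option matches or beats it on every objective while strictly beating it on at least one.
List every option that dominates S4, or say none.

S6: weight 1.9≤2.8, price 1019≤2647, battery life 17≥17, RAM 31≥14 — dominates S4.
Others (S1, S2, S3, S5, S7, S8, S9) are each worse than S4 on at least one objective.

S6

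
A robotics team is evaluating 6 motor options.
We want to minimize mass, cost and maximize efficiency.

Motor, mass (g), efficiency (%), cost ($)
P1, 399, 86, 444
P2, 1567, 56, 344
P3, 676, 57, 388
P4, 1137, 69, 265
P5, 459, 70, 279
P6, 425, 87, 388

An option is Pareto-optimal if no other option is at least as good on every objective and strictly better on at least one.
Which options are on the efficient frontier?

P1, P4, P5, P6

P1: not dominated (best mass).
P2: dominated by P4 (mass 1137≤1567, efficiency 69≥56, cost 265≤344).
P3: dominated by P5 (mass 459≤676, efficiency 70≥57, cost 279≤388).
P4: not dominated (best cost).
P5: not dominated.
P6: not dominated (best efficiency).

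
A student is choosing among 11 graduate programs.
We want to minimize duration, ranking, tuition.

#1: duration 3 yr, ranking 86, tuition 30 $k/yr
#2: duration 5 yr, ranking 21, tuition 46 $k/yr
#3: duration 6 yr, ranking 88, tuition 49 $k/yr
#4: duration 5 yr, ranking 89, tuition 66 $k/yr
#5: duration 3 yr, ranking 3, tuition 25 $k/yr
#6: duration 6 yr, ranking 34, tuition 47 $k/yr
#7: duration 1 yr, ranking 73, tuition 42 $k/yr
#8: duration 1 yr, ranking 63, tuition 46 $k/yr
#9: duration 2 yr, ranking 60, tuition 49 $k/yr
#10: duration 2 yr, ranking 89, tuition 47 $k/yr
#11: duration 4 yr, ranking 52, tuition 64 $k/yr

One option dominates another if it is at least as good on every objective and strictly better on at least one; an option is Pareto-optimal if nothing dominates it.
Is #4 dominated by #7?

#7 vs #4: duration 1≤5, ranking 73≤89, tuition 42≤66 — #7 is at least as good on every objective with at least one strict improvement.

Yes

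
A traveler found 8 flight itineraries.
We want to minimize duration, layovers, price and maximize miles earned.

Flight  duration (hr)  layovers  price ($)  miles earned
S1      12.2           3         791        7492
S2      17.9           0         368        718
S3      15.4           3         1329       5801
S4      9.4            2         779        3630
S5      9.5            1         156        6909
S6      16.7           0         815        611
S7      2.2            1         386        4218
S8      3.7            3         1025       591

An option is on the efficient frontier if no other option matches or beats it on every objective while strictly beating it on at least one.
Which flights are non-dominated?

S1: not dominated (best miles earned).
S2: not dominated.
S3: dominated by S1 (duration 12.2≤15.4, layovers 3≤3, price 791≤1329, miles earned 7492≥5801).
S4: dominated by S7 (duration 2.2≤9.4, layovers 1≤2, price 386≤779, miles earned 4218≥3630).
S5: not dominated (best price).
S6: not dominated.
S7: not dominated (best duration).
S8: dominated by S7 (duration 2.2≤3.7, layovers 1≤3, price 386≤1025, miles earned 4218≥591).

S1, S2, S5, S6, S7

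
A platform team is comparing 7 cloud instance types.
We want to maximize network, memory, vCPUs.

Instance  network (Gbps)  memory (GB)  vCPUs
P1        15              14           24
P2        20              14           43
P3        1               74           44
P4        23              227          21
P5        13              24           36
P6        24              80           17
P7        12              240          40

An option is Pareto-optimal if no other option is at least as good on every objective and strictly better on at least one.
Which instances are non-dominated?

P2, P3, P4, P5, P6, P7

P1: dominated by P2 (network 20≥15, memory 14≥14, vCPUs 43≥24).
P2: not dominated.
P3: not dominated (best vCPUs).
P4: not dominated.
P5: not dominated.
P6: not dominated (best network).
P7: not dominated (best memory).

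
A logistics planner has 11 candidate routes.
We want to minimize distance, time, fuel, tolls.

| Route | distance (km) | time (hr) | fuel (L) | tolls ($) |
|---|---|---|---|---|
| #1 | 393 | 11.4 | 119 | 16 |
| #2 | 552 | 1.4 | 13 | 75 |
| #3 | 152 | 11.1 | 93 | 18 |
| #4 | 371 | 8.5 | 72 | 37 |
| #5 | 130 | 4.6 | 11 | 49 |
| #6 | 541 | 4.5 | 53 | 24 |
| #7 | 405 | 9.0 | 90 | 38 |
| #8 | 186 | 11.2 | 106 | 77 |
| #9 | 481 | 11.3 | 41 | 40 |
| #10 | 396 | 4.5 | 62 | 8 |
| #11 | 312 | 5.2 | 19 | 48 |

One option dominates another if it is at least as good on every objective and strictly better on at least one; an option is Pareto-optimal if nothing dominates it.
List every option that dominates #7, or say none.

#4: distance 371≤405, time 8.5≤9.0, fuel 72≤90, tolls 37≤38 — dominates #7.
#10: distance 396≤405, time 4.5≤9.0, fuel 62≤90, tolls 8≤38 — dominates #7.
Others (#1, #2, #3, #5, #6, #8, #9, #11) are each worse than #7 on at least one objective.

#4, #10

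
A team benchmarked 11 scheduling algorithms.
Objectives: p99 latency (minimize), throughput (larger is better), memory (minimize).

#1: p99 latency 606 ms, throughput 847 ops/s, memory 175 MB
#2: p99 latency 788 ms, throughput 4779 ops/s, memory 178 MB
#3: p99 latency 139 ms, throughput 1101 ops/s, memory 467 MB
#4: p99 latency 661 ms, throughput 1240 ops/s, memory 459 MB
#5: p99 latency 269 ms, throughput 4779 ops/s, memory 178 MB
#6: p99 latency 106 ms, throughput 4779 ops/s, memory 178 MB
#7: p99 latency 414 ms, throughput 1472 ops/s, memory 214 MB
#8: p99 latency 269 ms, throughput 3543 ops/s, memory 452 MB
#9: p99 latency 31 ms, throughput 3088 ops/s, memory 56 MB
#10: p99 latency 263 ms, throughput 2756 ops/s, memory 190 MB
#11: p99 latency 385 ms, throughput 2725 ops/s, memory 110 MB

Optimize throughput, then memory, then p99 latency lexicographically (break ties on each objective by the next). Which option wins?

First maximize throughput: best is 4779, kept {#2, #5, #6}.
Then minimize memory: best is 178, kept {#2, #5, #6}.
Then minimize p99 latency: best is 106, kept {#6}.

#6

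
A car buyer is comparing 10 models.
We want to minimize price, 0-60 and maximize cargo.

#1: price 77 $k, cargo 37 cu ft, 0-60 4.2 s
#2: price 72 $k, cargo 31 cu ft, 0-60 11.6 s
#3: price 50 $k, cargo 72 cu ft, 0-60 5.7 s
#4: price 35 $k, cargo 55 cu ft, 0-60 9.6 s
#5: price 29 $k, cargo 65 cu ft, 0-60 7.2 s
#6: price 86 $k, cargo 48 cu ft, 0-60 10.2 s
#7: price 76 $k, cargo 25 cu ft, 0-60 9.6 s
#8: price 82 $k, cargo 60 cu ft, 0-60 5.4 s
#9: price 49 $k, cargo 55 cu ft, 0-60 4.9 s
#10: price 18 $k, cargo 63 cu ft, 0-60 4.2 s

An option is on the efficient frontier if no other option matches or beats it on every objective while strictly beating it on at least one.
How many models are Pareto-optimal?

3

#1: dominated by #10 (price 18≤77, cargo 63≥37, 0-60 4.2≤4.2).
#2: dominated by #3 (price 50≤72, cargo 72≥31, 0-60 5.7≤11.6).
#3: not dominated (best cargo).
#4: dominated by #5 (price 29≤35, cargo 65≥55, 0-60 7.2≤9.6).
#5: not dominated.
#6: dominated by #3 (price 50≤86, cargo 72≥48, 0-60 5.7≤10.2).
#7: dominated by #3 (price 50≤76, cargo 72≥25, 0-60 5.7≤9.6).
#8: dominated by #10 (price 18≤82, cargo 63≥60, 0-60 4.2≤5.4).
#9: dominated by #10 (price 18≤49, cargo 63≥55, 0-60 4.2≤4.9).
#10: not dominated (best price).
Pareto-optimal: #3, #5, #10 → 3.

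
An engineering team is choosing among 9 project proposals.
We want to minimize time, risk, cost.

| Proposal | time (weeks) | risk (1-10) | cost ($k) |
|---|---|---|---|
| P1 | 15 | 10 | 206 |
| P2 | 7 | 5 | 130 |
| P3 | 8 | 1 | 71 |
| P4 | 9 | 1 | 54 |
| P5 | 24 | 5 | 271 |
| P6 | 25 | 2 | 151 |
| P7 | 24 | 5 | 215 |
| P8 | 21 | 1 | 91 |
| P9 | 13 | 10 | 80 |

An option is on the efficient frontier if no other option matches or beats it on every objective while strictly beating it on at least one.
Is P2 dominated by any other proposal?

No

P1: worse on time (15 vs 7).
P3: worse on time (8 vs 7).
P4: worse on time (9 vs 7).
P5: worse on time (24 vs 7).
P6: worse on time (25 vs 7).
P7: worse on time (24 vs 7).
P8: worse on time (21 vs 7).
P9: worse on time (13 vs 7).
No option is at least as good as P2 on every objective and strictly better on one.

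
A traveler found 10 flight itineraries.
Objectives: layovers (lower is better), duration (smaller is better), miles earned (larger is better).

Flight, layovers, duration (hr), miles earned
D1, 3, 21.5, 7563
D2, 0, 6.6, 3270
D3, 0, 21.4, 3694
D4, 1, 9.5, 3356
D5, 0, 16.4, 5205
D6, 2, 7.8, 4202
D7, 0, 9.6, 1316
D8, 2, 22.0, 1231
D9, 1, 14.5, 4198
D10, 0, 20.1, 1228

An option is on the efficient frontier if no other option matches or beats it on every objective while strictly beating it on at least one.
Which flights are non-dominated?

D1: not dominated (best miles earned).
D2: not dominated (best duration).
D3: dominated by D5 (layovers 0≤0, duration 16.4≤21.4, miles earned 5205≥3694).
D4: not dominated.
D5: not dominated.
D6: not dominated.
D7: dominated by D2 (layovers 0≤0, duration 6.6≤9.6, miles earned 3270≥1316).
D8: dominated by D2 (layovers 0≤2, duration 6.6≤22.0, miles earned 3270≥1231).
D9: not dominated.
D10: dominated by D2 (layovers 0≤0, duration 6.6≤20.1, miles earned 3270≥1228).

D1, D2, D4, D5, D6, D9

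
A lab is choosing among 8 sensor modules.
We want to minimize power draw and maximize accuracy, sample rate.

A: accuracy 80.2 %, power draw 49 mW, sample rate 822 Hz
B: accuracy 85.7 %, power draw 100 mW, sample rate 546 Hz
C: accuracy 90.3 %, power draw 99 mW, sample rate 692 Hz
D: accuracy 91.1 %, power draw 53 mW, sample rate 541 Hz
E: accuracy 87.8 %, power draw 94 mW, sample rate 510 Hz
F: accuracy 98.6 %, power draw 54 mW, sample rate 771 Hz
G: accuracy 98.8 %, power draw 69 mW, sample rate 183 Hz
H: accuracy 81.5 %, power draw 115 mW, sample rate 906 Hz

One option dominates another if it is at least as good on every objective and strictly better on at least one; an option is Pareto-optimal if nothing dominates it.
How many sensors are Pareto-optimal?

5

A: not dominated (best power draw).
B: dominated by C (accuracy 90.3≥85.7, power draw 99≤100, sample rate 692≥546).
C: dominated by F (accuracy 98.6≥90.3, power draw 54≤99, sample rate 771≥692).
D: not dominated.
E: dominated by D (accuracy 91.1≥87.8, power draw 53≤94, sample rate 541≥510).
F: not dominated.
G: not dominated (best accuracy).
H: not dominated (best sample rate).
Pareto-optimal: A, D, F, G, H → 5.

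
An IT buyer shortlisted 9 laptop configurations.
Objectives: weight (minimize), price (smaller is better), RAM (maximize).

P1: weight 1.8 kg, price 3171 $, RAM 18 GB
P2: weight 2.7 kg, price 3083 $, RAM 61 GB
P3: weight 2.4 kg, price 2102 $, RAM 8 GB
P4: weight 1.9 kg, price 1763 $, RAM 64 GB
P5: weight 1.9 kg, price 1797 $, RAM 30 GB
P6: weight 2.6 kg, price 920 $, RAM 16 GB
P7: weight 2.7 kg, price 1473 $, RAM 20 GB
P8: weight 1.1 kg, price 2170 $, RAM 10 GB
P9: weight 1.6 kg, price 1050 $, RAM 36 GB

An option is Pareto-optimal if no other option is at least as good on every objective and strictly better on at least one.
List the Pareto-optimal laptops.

P4, P6, P8, P9

P1: dominated by P9 (weight 1.6≤1.8, price 1050≤3171, RAM 36≥18).
P2: dominated by P4 (weight 1.9≤2.7, price 1763≤3083, RAM 64≥61).
P3: dominated by P4 (weight 1.9≤2.4, price 1763≤2102, RAM 64≥8).
P4: not dominated (best RAM).
P5: dominated by P4 (weight 1.9≤1.9, price 1763≤1797, RAM 64≥30).
P6: not dominated (best price).
P7: dominated by P9 (weight 1.6≤2.7, price 1050≤1473, RAM 36≥20).
P8: not dominated (best weight).
P9: not dominated.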